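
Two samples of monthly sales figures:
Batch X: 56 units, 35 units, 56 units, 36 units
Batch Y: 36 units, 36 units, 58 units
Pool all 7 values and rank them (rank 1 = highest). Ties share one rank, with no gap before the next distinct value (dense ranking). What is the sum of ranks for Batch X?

Sorted (descending): 58, 56, 56, 36, 36, 36, 35
The 2 values of 56 share dense rank 2.
The 3 values of 36 share dense rank 3.
Remaining distinct values take the next consecutive integers.
Batch X values → pooled ranks: 56→2, 35→4, 56→2, 36→3
Rank sum = 2 + 4 + 2 + 3 = 11

11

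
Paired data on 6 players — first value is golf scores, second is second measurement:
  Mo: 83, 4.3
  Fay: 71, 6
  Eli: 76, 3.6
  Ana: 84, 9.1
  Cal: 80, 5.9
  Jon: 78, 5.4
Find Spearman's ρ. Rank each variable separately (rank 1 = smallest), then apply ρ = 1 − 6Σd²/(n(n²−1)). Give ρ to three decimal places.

0.257

Ranks of variable 1: 5, 1, 2, 6, 4, 3
Ranks of variable 2: 2, 5, 1, 6, 4, 3
d = r₁ − r₂: 3, -4, 1, 0, 0, 0
d²: 9, 16, 1, 0, 0, 0; Σd² = 26
ρ = 1 − 6·26/(6·35) = 1 − 156/210 = 0.257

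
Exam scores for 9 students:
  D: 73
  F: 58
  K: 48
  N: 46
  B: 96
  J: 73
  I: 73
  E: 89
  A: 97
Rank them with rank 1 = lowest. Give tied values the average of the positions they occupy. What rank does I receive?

5

Sorted (ascending): 46, 48, 58, 73, 73, 73, 89, 96, 97
The 3 values of 73 occupy positions 4–6 → average rank 5.
I has value 73 → rank 5.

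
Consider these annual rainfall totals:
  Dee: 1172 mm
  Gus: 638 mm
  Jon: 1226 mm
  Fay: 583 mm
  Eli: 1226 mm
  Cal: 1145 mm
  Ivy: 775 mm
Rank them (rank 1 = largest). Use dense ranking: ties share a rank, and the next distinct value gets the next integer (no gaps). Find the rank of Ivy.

4

Sorted (descending): 1226, 1226, 1172, 1145, 775, 638, 583
The 2 values of 1226 share dense rank 1.
Remaining distinct values take the next consecutive integers.
Ivy has value 775 mm → rank 4.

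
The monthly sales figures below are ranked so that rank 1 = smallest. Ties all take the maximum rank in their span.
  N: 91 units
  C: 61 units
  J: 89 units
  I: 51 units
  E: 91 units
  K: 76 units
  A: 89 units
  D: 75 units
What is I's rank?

1

Sorted (ascending): 51, 61, 75, 76, 89, 89, 91, 91
The 2 values of 89 occupy positions 5–6 → each gets rank 6.
The 2 values of 91 occupy positions 7–8 → each gets rank 8.
I has value 51 units → rank 1.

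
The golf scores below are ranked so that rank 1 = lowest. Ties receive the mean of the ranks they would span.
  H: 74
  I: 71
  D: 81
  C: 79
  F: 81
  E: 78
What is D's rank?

5.5

Sorted (ascending): 71, 74, 78, 79, 81, 81
The 2 values of 81 occupy positions 5–6 → average rank (5+6)/2 = 5.5.
D has value 81 → rank 5.5.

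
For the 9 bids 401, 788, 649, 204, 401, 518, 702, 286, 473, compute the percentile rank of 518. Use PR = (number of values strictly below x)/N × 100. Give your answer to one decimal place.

55.6

N = 9.
Strictly below 518: 5. Equal to 518: 1.
PR = 5/9 × 100 = 55.6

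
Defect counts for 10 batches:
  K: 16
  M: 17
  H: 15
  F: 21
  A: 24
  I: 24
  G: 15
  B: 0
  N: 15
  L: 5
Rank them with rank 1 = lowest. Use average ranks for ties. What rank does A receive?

9.5

Sorted (ascending): 0, 5, 15, 15, 15, 16, 17, 21, 24, 24
The 3 values of 15 occupy positions 3–5 → average rank 4.
The 2 values of 24 occupy positions 9–10 → average rank (9+10)/2 = 9.5.
A has value 24 → rank 9.5.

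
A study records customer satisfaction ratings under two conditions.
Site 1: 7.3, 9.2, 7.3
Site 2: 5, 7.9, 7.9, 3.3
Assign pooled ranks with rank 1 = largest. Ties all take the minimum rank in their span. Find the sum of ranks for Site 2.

Sorted (descending): 9.2, 7.9, 7.9, 7.3, 7.3, 5, 3.3
The 2 values of 7.9 occupy positions 2–3 → each gets rank 2.
The 2 values of 7.3 occupy positions 4–5 → each gets rank 4.
Site 2 values → pooled ranks: 5→6, 7.9→2, 7.9→2, 3.3→7
Rank sum = 6 + 2 + 2 + 7 = 17

17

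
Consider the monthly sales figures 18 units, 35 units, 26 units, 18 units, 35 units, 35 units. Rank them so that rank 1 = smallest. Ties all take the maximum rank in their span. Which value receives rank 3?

26

Sorted (ascending): 18, 18, 26, 35, 35, 35
The 2 values of 18 occupy positions 1–2 → each gets rank 2.
The 3 values of 35 occupy positions 4–6 → each gets rank 6.
Rank 3 → value 26.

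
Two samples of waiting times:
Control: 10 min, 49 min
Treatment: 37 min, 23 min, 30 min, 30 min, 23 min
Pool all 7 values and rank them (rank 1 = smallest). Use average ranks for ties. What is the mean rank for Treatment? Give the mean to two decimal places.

4.00

Sorted (ascending): 10, 23, 23, 30, 30, 37, 49
The 2 values of 23 occupy positions 2–3 → average rank (2+3)/2 = 2.5.
The 2 values of 30 occupy positions 4–5 → average rank (4+5)/2 = 4.5.
Treatment values → pooled ranks: 37→6, 23→2.5, 30→4.5, 30→4.5, 23→2.5
Mean rank = (6 + 2.5 + 4.5 + 4.5 + 2.5) / 5 = 4.00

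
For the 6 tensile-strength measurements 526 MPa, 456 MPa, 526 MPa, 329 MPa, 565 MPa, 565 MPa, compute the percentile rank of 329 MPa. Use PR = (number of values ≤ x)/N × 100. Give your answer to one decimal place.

16.7

N = 6.
Strictly below 329: 0. Equal to 329: 1.
PR = 1/6 × 100 = 16.7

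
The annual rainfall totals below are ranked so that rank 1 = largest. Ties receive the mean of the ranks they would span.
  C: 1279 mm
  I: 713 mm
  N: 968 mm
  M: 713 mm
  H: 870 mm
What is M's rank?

4.5

Sorted (descending): 1279, 968, 870, 713, 713
The 2 values of 713 occupy positions 4–5 → average rank (4+5)/2 = 4.5.
M has value 713 mm → rank 4.5.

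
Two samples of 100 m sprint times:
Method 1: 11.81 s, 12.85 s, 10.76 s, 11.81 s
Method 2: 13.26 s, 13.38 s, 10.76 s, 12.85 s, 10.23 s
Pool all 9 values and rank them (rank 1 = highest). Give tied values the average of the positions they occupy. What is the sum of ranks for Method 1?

Sorted (descending): 13.38, 13.26, 12.85, 12.85, 11.81, 11.81, 10.76, 10.76, 10.23
The 2 values of 12.85 occupy positions 3–4 → average rank (3+4)/2 = 3.5.
The 2 values of 11.81 occupy positions 5–6 → average rank (5+6)/2 = 5.5.
The 2 values of 10.76 occupy positions 7–8 → average rank (7+8)/2 = 7.5.
Method 1 values → pooled ranks: 11.81→5.5, 12.85→3.5, 10.76→7.5, 11.81→5.5
Rank sum = 5.5 + 3.5 + 7.5 + 5.5 = 22

22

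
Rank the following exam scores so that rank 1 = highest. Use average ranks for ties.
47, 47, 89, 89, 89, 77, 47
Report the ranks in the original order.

Sorted (descending): 89, 89, 89, 77, 47, 47, 47
The 3 values of 89 occupy positions 1–3 → average rank 2.
The 3 values of 47 occupy positions 5–7 → average rank 6.

6, 6, 2, 2, 2, 4, 6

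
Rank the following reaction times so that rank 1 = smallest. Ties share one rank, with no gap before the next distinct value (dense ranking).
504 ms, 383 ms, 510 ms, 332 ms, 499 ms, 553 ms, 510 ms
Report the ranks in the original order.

Sorted (ascending): 332, 383, 499, 504, 510, 510, 553
The 2 values of 510 share dense rank 5.
Remaining distinct values take the next consecutive integers.

4, 2, 5, 1, 3, 6, 5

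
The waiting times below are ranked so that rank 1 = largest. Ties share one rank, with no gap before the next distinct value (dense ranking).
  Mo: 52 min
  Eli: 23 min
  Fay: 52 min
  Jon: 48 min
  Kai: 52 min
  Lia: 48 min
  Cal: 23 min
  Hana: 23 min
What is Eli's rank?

Sorted (descending): 52, 52, 52, 48, 48, 23, 23, 23
The 3 values of 52 share dense rank 1.
The 2 values of 48 share dense rank 2.
The 3 values of 23 share dense rank 3.
Eli has value 23 min → rank 3.

3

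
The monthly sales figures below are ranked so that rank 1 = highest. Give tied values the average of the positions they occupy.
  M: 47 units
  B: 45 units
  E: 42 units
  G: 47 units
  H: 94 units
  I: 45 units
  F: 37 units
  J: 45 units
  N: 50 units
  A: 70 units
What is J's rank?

Sorted (descending): 94, 70, 50, 47, 47, 45, 45, 45, 42, 37
The 2 values of 47 occupy positions 4–5 → average rank (4+5)/2 = 4.5.
The 3 values of 45 occupy positions 6–8 → average rank 7.
J has value 45 units → rank 7.

7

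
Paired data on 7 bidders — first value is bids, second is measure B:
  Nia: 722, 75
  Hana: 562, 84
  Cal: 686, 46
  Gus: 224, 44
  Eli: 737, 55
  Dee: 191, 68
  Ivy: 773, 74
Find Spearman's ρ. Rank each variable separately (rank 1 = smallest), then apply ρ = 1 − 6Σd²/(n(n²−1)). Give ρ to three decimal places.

0.214

Ranks of variable 1: 5, 3, 4, 2, 6, 1, 7
Ranks of variable 2: 6, 7, 2, 1, 3, 4, 5
d = r₁ − r₂: -1, -4, 2, 1, 3, -3, 2
d²: 1, 16, 4, 1, 9, 9, 4; Σd² = 44
ρ = 1 − 6·44/(7·48) = 1 − 264/336 = 0.214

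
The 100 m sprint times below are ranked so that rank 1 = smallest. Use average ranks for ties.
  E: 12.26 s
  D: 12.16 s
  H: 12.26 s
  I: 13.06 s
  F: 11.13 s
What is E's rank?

3.5

Sorted (ascending): 11.13, 12.16, 12.26, 12.26, 13.06
The 2 values of 12.26 occupy positions 3–4 → average rank (3+4)/2 = 3.5.
E has value 12.26 s → rank 3.5.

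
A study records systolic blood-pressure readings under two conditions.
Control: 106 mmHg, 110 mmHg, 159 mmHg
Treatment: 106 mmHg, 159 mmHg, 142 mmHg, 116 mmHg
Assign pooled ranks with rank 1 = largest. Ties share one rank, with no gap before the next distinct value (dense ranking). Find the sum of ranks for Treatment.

11

Sorted (descending): 159, 159, 142, 116, 110, 106, 106
The 2 values of 159 share dense rank 1.
The 2 values of 106 share dense rank 5.
Remaining distinct values take the next consecutive integers.
Treatment values → pooled ranks: 106→5, 159→1, 142→2, 116→3
Rank sum = 5 + 1 + 2 + 3 = 11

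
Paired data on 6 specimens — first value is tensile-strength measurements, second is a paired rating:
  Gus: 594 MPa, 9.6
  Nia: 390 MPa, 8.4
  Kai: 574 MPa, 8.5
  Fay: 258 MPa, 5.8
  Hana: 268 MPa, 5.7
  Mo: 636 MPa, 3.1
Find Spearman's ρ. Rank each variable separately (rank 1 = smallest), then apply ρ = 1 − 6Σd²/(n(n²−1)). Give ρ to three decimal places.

0.086

Ranks of variable 1: 5, 3, 4, 1, 2, 6
Ranks of variable 2: 6, 4, 5, 3, 2, 1
d = r₁ − r₂: -1, -1, -1, -2, 0, 5
d²: 1, 1, 1, 4, 0, 25; Σd² = 32
ρ = 1 − 6·32/(6·35) = 1 − 192/210 = 0.086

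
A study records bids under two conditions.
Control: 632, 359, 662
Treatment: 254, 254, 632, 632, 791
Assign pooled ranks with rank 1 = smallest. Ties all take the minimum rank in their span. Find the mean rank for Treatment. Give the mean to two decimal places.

Sorted (ascending): 254, 254, 359, 632, 632, 632, 662, 791
The 2 values of 254 occupy positions 1–2 → each gets rank 1.
The 3 values of 632 occupy positions 4–6 → each gets rank 4.
Treatment values → pooled ranks: 254→1, 254→1, 632→4, 632→4, 791→8
Mean rank = (1 + 1 + 4 + 4 + 8) / 5 = 3.60

3.60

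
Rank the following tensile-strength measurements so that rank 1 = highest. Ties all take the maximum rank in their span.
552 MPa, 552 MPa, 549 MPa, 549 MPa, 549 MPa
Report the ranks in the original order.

Sorted (descending): 552, 552, 549, 549, 549
The 2 values of 552 occupy positions 1–2 → each gets rank 2.
The 3 values of 549 occupy positions 3–5 → each gets rank 5.

2, 2, 5, 5, 5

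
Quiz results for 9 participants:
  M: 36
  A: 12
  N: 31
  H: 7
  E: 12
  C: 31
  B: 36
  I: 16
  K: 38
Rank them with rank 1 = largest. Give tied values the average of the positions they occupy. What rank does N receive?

Sorted (descending): 38, 36, 36, 31, 31, 16, 12, 12, 7
The 2 values of 36 occupy positions 2–3 → average rank (2+3)/2 = 2.5.
The 2 values of 31 occupy positions 4–5 → average rank (4+5)/2 = 4.5.
The 2 values of 12 occupy positions 7–8 → average rank (7+8)/2 = 7.5.
N has value 31 → rank 4.5.

4.5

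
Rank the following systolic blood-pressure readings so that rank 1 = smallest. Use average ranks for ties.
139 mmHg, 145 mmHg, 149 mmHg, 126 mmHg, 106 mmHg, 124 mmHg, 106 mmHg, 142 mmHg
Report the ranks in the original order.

Sorted (ascending): 106, 106, 124, 126, 139, 142, 145, 149
The 2 values of 106 occupy positions 1–2 → average rank (1+2)/2 = 1.5.

5, 7, 8, 4, 1.5, 3, 1.5, 6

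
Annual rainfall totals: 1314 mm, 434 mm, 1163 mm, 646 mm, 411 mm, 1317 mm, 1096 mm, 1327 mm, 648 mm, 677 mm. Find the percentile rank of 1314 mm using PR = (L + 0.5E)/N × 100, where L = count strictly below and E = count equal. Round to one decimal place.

75.0

N = 10.
Strictly below 1314: 7. Equal to 1314: 1.
PR = (7 + 0.5·1)/10 × 100 = 75.0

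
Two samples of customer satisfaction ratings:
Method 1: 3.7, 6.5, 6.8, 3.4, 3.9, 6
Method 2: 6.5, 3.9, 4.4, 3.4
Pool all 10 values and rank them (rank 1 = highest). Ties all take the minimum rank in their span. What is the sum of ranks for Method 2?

22

Sorted (descending): 6.8, 6.5, 6.5, 6, 4.4, 3.9, 3.9, 3.7, 3.4, 3.4
The 2 values of 6.5 occupy positions 2–3 → each gets rank 2.
The 2 values of 3.9 occupy positions 6–7 → each gets rank 6.
The 2 values of 3.4 occupy positions 9–10 → each gets rank 9.
Method 2 values → pooled ranks: 6.5→2, 3.9→6, 4.4→5, 3.4→9
Rank sum = 2 + 6 + 5 + 9 = 22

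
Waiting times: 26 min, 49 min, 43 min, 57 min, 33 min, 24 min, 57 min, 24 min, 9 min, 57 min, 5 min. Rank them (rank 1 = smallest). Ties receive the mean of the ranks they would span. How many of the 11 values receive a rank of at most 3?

2

Sorted (ascending): 5, 9, 24, 24, 26, 33, 43, 49, 57, 57, 57
The 2 values of 24 occupy positions 3–4 → average rank (3+4)/2 = 3.5.
The 3 values of 57 occupy positions 9–11 → average rank 10.
Ranks ≤ 3: {1, 2} → 2 values.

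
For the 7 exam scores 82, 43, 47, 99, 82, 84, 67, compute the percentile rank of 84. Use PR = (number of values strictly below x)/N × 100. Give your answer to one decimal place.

N = 7.
Strictly below 84: 5. Equal to 84: 1.
PR = 5/7 × 100 = 71.4

71.4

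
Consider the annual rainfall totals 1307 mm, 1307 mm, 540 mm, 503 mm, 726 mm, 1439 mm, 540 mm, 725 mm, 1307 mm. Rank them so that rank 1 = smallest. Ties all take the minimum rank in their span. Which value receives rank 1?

503

Sorted (ascending): 503, 540, 540, 725, 726, 1307, 1307, 1307, 1439
The 2 values of 540 occupy positions 2–3 → each gets rank 2.
The 3 values of 1307 occupy positions 6–8 → each gets rank 6.
Rank 1 → value 503.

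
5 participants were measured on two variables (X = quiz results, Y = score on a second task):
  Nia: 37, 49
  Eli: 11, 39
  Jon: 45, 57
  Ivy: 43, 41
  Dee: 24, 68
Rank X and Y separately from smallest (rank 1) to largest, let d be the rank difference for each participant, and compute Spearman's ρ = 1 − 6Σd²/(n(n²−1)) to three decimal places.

Ranks of variable 1: 3, 1, 5, 4, 2
Ranks of variable 2: 3, 1, 4, 2, 5
d = r₁ − r₂: 0, 0, 1, 2, -3
d²: 0, 0, 1, 4, 9; Σd² = 14
ρ = 1 − 6·14/(5·24) = 1 − 84/120 = 0.300

0.300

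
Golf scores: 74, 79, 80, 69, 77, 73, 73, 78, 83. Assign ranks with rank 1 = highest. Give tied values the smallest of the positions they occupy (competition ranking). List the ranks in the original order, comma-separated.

Sorted (descending): 83, 80, 79, 78, 77, 74, 73, 73, 69
The 2 values of 73 occupy positions 7–8 → each gets rank 7.

6, 3, 2, 9, 5, 7, 7, 4, 1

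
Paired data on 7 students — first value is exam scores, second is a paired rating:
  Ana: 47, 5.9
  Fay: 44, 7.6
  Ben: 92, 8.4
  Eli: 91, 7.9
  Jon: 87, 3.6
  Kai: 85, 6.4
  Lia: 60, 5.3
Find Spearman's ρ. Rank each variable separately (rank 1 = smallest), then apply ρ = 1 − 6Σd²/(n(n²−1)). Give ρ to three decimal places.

0.393

Ranks of variable 1: 2, 1, 7, 6, 5, 4, 3
Ranks of variable 2: 3, 5, 7, 6, 1, 4, 2
d = r₁ − r₂: -1, -4, 0, 0, 4, 0, 1
d²: 1, 16, 0, 0, 16, 0, 1; Σd² = 34
ρ = 1 − 6·34/(7·48) = 1 − 204/336 = 0.393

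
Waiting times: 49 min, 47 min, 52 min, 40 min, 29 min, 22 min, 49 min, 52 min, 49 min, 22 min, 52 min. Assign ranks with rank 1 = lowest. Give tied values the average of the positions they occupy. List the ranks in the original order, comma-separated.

7, 5, 10, 4, 3, 1.5, 7, 10, 7, 1.5, 10

Sorted (ascending): 22, 22, 29, 40, 47, 49, 49, 49, 52, 52, 52
The 2 values of 22 occupy positions 1–2 → average rank (1+2)/2 = 1.5.
The 3 values of 49 occupy positions 6–8 → average rank 7.
The 3 values of 52 occupy positions 9–11 → average rank 10.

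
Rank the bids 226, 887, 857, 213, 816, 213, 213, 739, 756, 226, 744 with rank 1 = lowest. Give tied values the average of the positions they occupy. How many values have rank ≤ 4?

Sorted (ascending): 213, 213, 213, 226, 226, 739, 744, 756, 816, 857, 887
The 3 values of 213 occupy positions 1–3 → average rank 2.
The 2 values of 226 occupy positions 4–5 → average rank (4+5)/2 = 4.5.
Ranks ≤ 4: {2, 2, 2} → 3 values.

3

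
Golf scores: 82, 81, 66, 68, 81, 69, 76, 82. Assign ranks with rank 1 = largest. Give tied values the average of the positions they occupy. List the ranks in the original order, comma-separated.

1.5, 3.5, 8, 7, 3.5, 6, 5, 1.5

Sorted (descending): 82, 82, 81, 81, 76, 69, 68, 66
The 2 values of 82 occupy positions 1–2 → average rank (1+2)/2 = 1.5.
The 2 values of 81 occupy positions 3–4 → average rank (3+4)/2 = 3.5.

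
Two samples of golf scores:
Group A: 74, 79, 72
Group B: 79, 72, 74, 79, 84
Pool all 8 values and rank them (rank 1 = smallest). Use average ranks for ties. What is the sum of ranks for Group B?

Sorted (ascending): 72, 72, 74, 74, 79, 79, 79, 84
The 2 values of 72 occupy positions 1–2 → average rank (1+2)/2 = 1.5.
The 2 values of 74 occupy positions 3–4 → average rank (3+4)/2 = 3.5.
The 3 values of 79 occupy positions 5–7 → average rank 6.
Group B values → pooled ranks: 79→6, 72→1.5, 74→3.5, 79→6, 84→8
Rank sum = 6 + 1.5 + 3.5 + 6 + 8 = 25

25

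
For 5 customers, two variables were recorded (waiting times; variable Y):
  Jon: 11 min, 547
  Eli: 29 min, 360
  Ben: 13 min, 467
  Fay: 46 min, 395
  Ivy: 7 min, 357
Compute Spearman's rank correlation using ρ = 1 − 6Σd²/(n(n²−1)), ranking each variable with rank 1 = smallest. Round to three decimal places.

0.100

Ranks of variable 1: 2, 4, 3, 5, 1
Ranks of variable 2: 5, 2, 4, 3, 1
d = r₁ − r₂: -3, 2, -1, 2, 0
d²: 9, 4, 1, 4, 0; Σd² = 18
ρ = 1 − 6·18/(5·24) = 1 − 108/120 = 0.100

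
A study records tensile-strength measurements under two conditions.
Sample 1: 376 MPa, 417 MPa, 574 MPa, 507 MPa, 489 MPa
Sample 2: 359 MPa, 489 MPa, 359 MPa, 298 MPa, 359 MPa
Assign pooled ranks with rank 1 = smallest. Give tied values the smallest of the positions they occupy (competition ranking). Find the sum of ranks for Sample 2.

14

Sorted (ascending): 298, 359, 359, 359, 376, 417, 489, 489, 507, 574
The 3 values of 359 occupy positions 2–4 → each gets rank 2.
The 2 values of 489 occupy positions 7–8 → each gets rank 7.
Sample 2 values → pooled ranks: 359→2, 489→7, 359→2, 298→1, 359→2
Rank sum = 2 + 7 + 2 + 1 + 2 = 14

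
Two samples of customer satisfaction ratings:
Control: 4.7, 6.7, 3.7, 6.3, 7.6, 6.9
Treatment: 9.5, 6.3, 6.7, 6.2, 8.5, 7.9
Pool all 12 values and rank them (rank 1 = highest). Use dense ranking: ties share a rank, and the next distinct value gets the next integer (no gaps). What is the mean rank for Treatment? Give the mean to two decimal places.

4.50

Sorted (descending): 9.5, 8.5, 7.9, 7.6, 6.9, 6.7, 6.7, 6.3, 6.3, 6.2, 4.7, 3.7
The 2 values of 6.7 share dense rank 6.
The 2 values of 6.3 share dense rank 7.
Remaining distinct values take the next consecutive integers.
Treatment values → pooled ranks: 9.5→1, 6.3→7, 6.7→6, 6.2→8, 8.5→2, 7.9→3
Mean rank = (1 + 7 + 6 + 8 + 2 + 3) / 6 = 4.50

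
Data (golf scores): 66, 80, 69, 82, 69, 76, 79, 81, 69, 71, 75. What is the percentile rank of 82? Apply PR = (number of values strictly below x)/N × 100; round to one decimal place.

90.9

N = 11.
Strictly below 82: 10. Equal to 82: 1.
PR = 10/11 × 100 = 90.9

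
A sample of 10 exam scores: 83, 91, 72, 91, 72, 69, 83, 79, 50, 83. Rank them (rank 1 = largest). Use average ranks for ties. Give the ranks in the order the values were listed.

4, 1.5, 7.5, 1.5, 7.5, 9, 4, 6, 10, 4

Sorted (descending): 91, 91, 83, 83, 83, 79, 72, 72, 69, 50
The 2 values of 91 occupy positions 1–2 → average rank (1+2)/2 = 1.5.
The 3 values of 83 occupy positions 3–5 → average rank 4.
The 2 values of 72 occupy positions 7–8 → average rank (7+8)/2 = 7.5.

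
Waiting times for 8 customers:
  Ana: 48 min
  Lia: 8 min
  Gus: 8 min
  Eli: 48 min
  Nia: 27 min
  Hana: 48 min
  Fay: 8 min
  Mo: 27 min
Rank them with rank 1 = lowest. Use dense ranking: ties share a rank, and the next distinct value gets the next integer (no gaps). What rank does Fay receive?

Sorted (ascending): 8, 8, 8, 27, 27, 48, 48, 48
The 3 values of 8 share dense rank 1.
The 2 values of 27 share dense rank 2.
The 3 values of 48 share dense rank 3.
Fay has value 8 min → rank 1.

1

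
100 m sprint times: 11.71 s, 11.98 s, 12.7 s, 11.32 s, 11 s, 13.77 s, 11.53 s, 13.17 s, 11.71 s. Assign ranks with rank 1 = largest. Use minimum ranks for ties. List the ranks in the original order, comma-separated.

5, 4, 3, 8, 9, 1, 7, 2, 5

Sorted (descending): 13.77, 13.17, 12.7, 11.98, 11.71, 11.71, 11.53, 11.32, 11
The 2 values of 11.71 occupy positions 5–6 → each gets rank 5.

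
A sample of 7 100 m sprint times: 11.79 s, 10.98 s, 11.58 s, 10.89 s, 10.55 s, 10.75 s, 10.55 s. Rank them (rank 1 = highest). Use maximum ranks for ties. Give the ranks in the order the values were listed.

Sorted (descending): 11.79, 11.58, 10.98, 10.89, 10.75, 10.55, 10.55
The 2 values of 10.55 occupy positions 6–7 → each gets rank 7.

1, 3, 2, 4, 7, 5, 7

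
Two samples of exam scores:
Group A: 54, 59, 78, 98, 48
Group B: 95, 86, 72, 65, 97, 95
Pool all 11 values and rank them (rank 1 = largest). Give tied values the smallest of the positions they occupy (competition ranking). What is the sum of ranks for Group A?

Sorted (descending): 98, 97, 95, 95, 86, 78, 72, 65, 59, 54, 48
The 2 values of 95 occupy positions 3–4 → each gets rank 3.
Group A values → pooled ranks: 54→10, 59→9, 78→6, 98→1, 48→11
Rank sum = 10 + 9 + 6 + 1 + 11 = 37

37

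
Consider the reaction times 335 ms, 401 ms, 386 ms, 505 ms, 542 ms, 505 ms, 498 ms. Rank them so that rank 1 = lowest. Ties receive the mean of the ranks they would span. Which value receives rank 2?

Sorted (ascending): 335, 386, 401, 498, 505, 505, 542
The 2 values of 505 occupy positions 5–6 → average rank (5+6)/2 = 5.5.
Rank 2 → value 386.

386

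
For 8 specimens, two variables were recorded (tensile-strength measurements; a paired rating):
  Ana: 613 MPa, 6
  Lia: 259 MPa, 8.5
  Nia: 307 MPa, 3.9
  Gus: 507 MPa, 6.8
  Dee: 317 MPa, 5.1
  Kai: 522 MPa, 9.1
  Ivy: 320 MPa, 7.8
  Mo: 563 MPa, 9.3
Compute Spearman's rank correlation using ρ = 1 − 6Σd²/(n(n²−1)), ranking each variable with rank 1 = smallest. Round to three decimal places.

0.333

Ranks of variable 1: 8, 1, 2, 5, 3, 6, 4, 7
Ranks of variable 2: 3, 6, 1, 4, 2, 7, 5, 8
d = r₁ − r₂: 5, -5, 1, 1, 1, -1, -1, -1
d²: 25, 25, 1, 1, 1, 1, 1, 1; Σd² = 56
ρ = 1 − 6·56/(8·63) = 1 − 336/504 = 0.333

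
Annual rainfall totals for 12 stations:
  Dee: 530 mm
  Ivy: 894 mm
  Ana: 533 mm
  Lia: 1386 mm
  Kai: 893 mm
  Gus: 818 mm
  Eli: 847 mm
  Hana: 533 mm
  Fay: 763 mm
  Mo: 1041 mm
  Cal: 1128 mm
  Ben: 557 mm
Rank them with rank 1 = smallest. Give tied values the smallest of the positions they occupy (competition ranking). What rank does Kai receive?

Sorted (ascending): 530, 533, 533, 557, 763, 818, 847, 893, 894, 1041, 1128, 1386
The 2 values of 533 occupy positions 2–3 → each gets rank 2.
Kai has value 893 mm → rank 8.

8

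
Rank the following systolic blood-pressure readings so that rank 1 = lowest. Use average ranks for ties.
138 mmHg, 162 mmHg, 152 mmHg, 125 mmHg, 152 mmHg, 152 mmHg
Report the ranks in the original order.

2, 6, 4, 1, 4, 4

Sorted (ascending): 125, 138, 152, 152, 152, 162
The 3 values of 152 occupy positions 3–5 → average rank 4.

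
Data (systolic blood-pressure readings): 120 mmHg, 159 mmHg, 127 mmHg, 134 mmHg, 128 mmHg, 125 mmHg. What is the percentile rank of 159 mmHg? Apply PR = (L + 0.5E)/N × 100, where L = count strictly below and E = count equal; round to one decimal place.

91.7

N = 6.
Strictly below 159: 5. Equal to 159: 1.
PR = (5 + 0.5·1)/6 × 100 = 91.7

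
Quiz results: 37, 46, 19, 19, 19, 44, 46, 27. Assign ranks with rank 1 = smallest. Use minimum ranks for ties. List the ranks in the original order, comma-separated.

Sorted (ascending): 19, 19, 19, 27, 37, 44, 46, 46
The 3 values of 19 occupy positions 1–3 → each gets rank 1.
The 2 values of 46 occupy positions 7–8 → each gets rank 7.

5, 7, 1, 1, 1, 6, 7, 4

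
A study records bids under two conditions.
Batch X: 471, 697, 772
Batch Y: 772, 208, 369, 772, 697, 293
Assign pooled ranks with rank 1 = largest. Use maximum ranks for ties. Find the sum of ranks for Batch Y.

35

Sorted (descending): 772, 772, 772, 697, 697, 471, 369, 293, 208
The 3 values of 772 occupy positions 1–3 → each gets rank 3.
The 2 values of 697 occupy positions 4–5 → each gets rank 5.
Batch Y values → pooled ranks: 772→3, 208→9, 369→7, 772→3, 697→5, 293→8
Rank sum = 3 + 9 + 7 + 3 + 5 + 8 = 35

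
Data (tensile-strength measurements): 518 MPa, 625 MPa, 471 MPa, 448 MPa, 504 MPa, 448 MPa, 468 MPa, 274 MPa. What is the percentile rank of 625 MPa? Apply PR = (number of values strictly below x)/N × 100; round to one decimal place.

87.5

N = 8.
Strictly below 625: 7. Equal to 625: 1.
PR = 7/8 × 100 = 87.5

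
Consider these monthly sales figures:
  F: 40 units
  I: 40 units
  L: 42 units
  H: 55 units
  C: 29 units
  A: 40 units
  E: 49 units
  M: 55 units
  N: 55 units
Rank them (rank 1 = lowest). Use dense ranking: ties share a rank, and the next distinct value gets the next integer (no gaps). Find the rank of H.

5

Sorted (ascending): 29, 40, 40, 40, 42, 49, 55, 55, 55
The 3 values of 40 share dense rank 2.
The 3 values of 55 share dense rank 5.
Remaining distinct values take the next consecutive integers.
H has value 55 units → rank 5.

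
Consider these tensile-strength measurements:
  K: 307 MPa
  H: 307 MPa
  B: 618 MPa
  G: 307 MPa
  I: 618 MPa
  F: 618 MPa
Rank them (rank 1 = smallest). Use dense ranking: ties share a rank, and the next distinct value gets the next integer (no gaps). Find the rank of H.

1

Sorted (ascending): 307, 307, 307, 618, 618, 618
The 3 values of 307 share dense rank 1.
The 3 values of 618 share dense rank 2.
H has value 307 MPa → rank 1.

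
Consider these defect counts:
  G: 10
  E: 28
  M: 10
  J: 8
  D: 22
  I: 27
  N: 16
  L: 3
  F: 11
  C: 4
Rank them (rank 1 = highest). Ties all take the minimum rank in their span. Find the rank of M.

Sorted (descending): 28, 27, 22, 16, 11, 10, 10, 8, 4, 3
The 2 values of 10 occupy positions 6–7 → each gets rank 6.
M has value 10 → rank 6.

6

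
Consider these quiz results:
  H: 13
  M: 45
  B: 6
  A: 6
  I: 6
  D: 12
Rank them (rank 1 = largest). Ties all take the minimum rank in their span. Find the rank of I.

Sorted (descending): 45, 13, 12, 6, 6, 6
The 3 values of 6 occupy positions 4–6 → each gets rank 4.
I has value 6 → rank 4.

4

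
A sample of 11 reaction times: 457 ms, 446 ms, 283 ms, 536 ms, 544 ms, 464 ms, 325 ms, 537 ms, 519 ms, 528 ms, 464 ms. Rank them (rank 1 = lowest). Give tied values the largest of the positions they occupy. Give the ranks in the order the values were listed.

Sorted (ascending): 283, 325, 446, 457, 464, 464, 519, 528, 536, 537, 544
The 2 values of 464 occupy positions 5–6 → each gets rank 6.

4, 3, 1, 9, 11, 6, 2, 10, 7, 8, 6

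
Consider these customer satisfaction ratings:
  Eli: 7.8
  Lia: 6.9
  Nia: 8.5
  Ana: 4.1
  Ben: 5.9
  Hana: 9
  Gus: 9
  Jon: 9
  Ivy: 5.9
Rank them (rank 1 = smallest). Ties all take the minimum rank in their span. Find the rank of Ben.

Sorted (ascending): 4.1, 5.9, 5.9, 6.9, 7.8, 8.5, 9, 9, 9
The 2 values of 5.9 occupy positions 2–3 → each gets rank 2.
The 3 values of 9 occupy positions 7–9 → each gets rank 7.
Ben has value 5.9 → rank 2.

2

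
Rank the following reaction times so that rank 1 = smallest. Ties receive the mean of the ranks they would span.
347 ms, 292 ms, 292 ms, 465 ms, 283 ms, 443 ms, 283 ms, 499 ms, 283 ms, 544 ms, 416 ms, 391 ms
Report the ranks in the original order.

Sorted (ascending): 283, 283, 283, 292, 292, 347, 391, 416, 443, 465, 499, 544
The 3 values of 283 occupy positions 1–3 → average rank 2.
The 2 values of 292 occupy positions 4–5 → average rank (4+5)/2 = 4.5.

6, 4.5, 4.5, 10, 2, 9, 2, 11, 2, 12, 8, 7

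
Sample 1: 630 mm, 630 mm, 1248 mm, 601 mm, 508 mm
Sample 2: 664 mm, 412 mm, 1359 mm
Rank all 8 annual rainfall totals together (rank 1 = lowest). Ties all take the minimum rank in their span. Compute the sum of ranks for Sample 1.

Sorted (ascending): 412, 508, 601, 630, 630, 664, 1248, 1359
The 2 values of 630 occupy positions 4–5 → each gets rank 4.
Sample 1 values → pooled ranks: 630→4, 630→4, 1248→7, 601→3, 508→2
Rank sum = 4 + 4 + 7 + 3 + 2 = 20

20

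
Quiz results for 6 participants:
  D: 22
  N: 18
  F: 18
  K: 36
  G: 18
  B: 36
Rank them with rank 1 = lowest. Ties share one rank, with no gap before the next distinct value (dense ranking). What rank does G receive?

1

Sorted (ascending): 18, 18, 18, 22, 36, 36
The 3 values of 18 share dense rank 1.
The 2 values of 36 share dense rank 3.
Remaining distinct values take the next consecutive integers.
G has value 18 → rank 1.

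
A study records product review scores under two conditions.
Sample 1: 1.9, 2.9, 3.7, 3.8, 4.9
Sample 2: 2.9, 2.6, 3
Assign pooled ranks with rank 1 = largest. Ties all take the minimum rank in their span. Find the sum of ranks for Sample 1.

19

Sorted (descending): 4.9, 3.8, 3.7, 3, 2.9, 2.9, 2.6, 1.9
The 2 values of 2.9 occupy positions 5–6 → each gets rank 5.
Sample 1 values → pooled ranks: 1.9→8, 2.9→5, 3.7→3, 3.8→2, 4.9→1
Rank sum = 8 + 5 + 3 + 2 + 1 = 19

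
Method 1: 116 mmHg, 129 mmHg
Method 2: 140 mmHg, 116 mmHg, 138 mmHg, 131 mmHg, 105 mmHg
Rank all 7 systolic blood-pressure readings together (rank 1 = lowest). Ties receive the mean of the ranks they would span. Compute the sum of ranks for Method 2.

Sorted (ascending): 105, 116, 116, 129, 131, 138, 140
The 2 values of 116 occupy positions 2–3 → average rank (2+3)/2 = 2.5.
Method 2 values → pooled ranks: 140→7, 116→2.5, 138→6, 131→5, 105→1
Rank sum = 7 + 2.5 + 6 + 5 + 1 = 21.5

21.5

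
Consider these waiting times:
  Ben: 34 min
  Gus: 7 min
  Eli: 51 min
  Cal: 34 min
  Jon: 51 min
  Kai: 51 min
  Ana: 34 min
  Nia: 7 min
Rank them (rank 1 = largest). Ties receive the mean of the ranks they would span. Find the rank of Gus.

7.5

Sorted (descending): 51, 51, 51, 34, 34, 34, 7, 7
The 3 values of 51 occupy positions 1–3 → average rank 2.
The 3 values of 34 occupy positions 4–6 → average rank 5.
The 2 values of 7 occupy positions 7–8 → average rank (7+8)/2 = 7.5.
Gus has value 7 min → rank 7.5.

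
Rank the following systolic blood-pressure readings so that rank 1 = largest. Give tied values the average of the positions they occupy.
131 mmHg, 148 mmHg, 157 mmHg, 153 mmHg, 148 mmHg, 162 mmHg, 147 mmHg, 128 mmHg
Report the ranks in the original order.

Sorted (descending): 162, 157, 153, 148, 148, 147, 131, 128
The 2 values of 148 occupy positions 4–5 → average rank (4+5)/2 = 4.5.

7, 4.5, 2, 3, 4.5, 1, 6, 8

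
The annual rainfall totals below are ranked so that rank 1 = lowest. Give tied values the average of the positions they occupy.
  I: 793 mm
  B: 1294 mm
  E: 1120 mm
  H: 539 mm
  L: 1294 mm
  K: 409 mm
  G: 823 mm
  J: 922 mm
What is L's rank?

7.5

Sorted (ascending): 409, 539, 793, 823, 922, 1120, 1294, 1294
The 2 values of 1294 occupy positions 7–8 → average rank (7+8)/2 = 7.5.
L has value 1294 mm → rank 7.5.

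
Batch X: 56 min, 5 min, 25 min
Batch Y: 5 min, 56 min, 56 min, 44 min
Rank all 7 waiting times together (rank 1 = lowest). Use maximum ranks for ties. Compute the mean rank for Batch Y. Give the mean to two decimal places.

Sorted (ascending): 5, 5, 25, 44, 56, 56, 56
The 2 values of 5 occupy positions 1–2 → each gets rank 2.
The 3 values of 56 occupy positions 5–7 → each gets rank 7.
Batch Y values → pooled ranks: 5→2, 56→7, 56→7, 44→4
Mean rank = (2 + 7 + 7 + 4) / 4 = 5.00

5.00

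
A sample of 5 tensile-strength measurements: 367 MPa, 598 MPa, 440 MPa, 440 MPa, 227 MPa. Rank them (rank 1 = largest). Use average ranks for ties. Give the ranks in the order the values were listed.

Sorted (descending): 598, 440, 440, 367, 227
The 2 values of 440 occupy positions 2–3 → average rank (2+3)/2 = 2.5.

4, 1, 2.5, 2.5, 5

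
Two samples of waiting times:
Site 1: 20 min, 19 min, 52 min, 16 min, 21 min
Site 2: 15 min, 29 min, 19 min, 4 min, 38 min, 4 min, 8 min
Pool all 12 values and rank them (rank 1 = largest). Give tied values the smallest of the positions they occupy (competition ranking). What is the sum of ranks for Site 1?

Sorted (descending): 52, 38, 29, 21, 20, 19, 19, 16, 15, 8, 4, 4
The 2 values of 19 occupy positions 6–7 → each gets rank 6.
The 2 values of 4 occupy positions 11–12 → each gets rank 11.
Site 1 values → pooled ranks: 20→5, 19→6, 52→1, 16→8, 21→4
Rank sum = 5 + 6 + 1 + 8 + 4 = 24

24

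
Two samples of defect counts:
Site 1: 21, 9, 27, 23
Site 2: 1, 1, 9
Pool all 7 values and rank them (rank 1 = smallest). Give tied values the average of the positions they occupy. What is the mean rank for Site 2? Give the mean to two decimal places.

2.17

Sorted (ascending): 1, 1, 9, 9, 21, 23, 27
The 2 values of 1 occupy positions 1–2 → average rank (1+2)/2 = 1.5.
The 2 values of 9 occupy positions 3–4 → average rank (3+4)/2 = 3.5.
Site 2 values → pooled ranks: 1→1.5, 1→1.5, 9→3.5
Mean rank = (1.5 + 1.5 + 3.5) / 3 = 2.17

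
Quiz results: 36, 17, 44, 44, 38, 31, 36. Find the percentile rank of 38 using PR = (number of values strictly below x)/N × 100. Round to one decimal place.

N = 7.
Strictly below 38: 4. Equal to 38: 1.
PR = 4/7 × 100 = 57.1

57.1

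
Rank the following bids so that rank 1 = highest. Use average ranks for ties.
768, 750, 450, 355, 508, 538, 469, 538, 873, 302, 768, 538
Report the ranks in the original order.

Sorted (descending): 873, 768, 768, 750, 538, 538, 538, 508, 469, 450, 355, 302
The 2 values of 768 occupy positions 2–3 → average rank (2+3)/2 = 2.5.
The 3 values of 538 occupy positions 5–7 → average rank 6.

2.5, 4, 10, 11, 8, 6, 9, 6, 1, 12, 2.5, 6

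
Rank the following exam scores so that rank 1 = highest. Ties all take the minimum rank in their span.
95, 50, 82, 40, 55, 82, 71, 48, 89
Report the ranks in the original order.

Sorted (descending): 95, 89, 82, 82, 71, 55, 50, 48, 40
The 2 values of 82 occupy positions 3–4 → each gets rank 3.

1, 7, 3, 9, 6, 3, 5, 8, 2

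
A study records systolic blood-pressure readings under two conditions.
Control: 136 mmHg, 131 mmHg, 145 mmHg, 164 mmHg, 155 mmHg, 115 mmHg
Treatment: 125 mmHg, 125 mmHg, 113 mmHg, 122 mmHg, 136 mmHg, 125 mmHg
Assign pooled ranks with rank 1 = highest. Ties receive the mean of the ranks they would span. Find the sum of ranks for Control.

27.5

Sorted (descending): 164, 155, 145, 136, 136, 131, 125, 125, 125, 122, 115, 113
The 2 values of 136 occupy positions 4–5 → average rank (4+5)/2 = 4.5.
The 3 values of 125 occupy positions 7–9 → average rank 8.
Control values → pooled ranks: 136→4.5, 131→6, 145→3, 164→1, 155→2, 115→11
Rank sum = 4.5 + 6 + 3 + 1 + 2 + 11 = 27.5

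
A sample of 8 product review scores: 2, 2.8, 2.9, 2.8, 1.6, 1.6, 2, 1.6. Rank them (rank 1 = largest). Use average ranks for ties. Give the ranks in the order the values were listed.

Sorted (descending): 2.9, 2.8, 2.8, 2, 2, 1.6, 1.6, 1.6
The 2 values of 2.8 occupy positions 2–3 → average rank (2+3)/2 = 2.5.
The 2 values of 2 occupy positions 4–5 → average rank (4+5)/2 = 4.5.
The 3 values of 1.6 occupy positions 6–8 → average rank 7.

4.5, 2.5, 1, 2.5, 7, 7, 4.5, 7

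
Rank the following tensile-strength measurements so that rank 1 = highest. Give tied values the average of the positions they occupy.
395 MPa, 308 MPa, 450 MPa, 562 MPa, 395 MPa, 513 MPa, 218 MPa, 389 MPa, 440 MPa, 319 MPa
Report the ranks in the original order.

Sorted (descending): 562, 513, 450, 440, 395, 395, 389, 319, 308, 218
The 2 values of 395 occupy positions 5–6 → average rank (5+6)/2 = 5.5.

5.5, 9, 3, 1, 5.5, 2, 10, 7, 4, 8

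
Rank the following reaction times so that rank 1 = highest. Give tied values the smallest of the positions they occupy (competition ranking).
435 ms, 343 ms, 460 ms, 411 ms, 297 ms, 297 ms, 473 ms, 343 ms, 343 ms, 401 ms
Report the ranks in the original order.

3, 6, 2, 4, 9, 9, 1, 6, 6, 5

Sorted (descending): 473, 460, 435, 411, 401, 343, 343, 343, 297, 297
The 3 values of 343 occupy positions 6–8 → each gets rank 6.
The 2 values of 297 occupy positions 9–10 → each gets rank 9.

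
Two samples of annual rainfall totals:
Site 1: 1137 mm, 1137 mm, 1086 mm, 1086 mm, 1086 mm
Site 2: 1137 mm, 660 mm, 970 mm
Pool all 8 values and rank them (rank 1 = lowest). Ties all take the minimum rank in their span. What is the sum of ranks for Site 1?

21

Sorted (ascending): 660, 970, 1086, 1086, 1086, 1137, 1137, 1137
The 3 values of 1086 occupy positions 3–5 → each gets rank 3.
The 3 values of 1137 occupy positions 6–8 → each gets rank 6.
Site 1 values → pooled ranks: 1137→6, 1137→6, 1086→3, 1086→3, 1086→3
Rank sum = 6 + 6 + 3 + 3 + 3 = 21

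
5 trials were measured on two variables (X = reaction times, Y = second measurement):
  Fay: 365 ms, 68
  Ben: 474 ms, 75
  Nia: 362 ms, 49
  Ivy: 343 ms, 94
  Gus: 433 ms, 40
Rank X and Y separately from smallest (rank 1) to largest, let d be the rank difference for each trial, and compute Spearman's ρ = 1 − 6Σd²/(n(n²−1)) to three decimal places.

Ranks of variable 1: 3, 5, 2, 1, 4
Ranks of variable 2: 3, 4, 2, 5, 1
d = r₁ − r₂: 0, 1, 0, -4, 3
d²: 0, 1, 0, 16, 9; Σd² = 26
ρ = 1 − 6·26/(5·24) = 1 − 156/120 = -0.300

-0.300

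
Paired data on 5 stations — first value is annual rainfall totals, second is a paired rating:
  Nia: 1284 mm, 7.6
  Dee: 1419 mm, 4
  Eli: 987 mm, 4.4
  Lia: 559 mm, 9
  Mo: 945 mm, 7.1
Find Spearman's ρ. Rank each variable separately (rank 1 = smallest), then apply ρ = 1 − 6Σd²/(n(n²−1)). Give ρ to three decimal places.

-0.700

Ranks of variable 1: 4, 5, 3, 1, 2
Ranks of variable 2: 4, 1, 2, 5, 3
d = r₁ − r₂: 0, 4, 1, -4, -1
d²: 0, 16, 1, 16, 1; Σd² = 34
ρ = 1 − 6·34/(5·24) = 1 − 204/120 = -0.700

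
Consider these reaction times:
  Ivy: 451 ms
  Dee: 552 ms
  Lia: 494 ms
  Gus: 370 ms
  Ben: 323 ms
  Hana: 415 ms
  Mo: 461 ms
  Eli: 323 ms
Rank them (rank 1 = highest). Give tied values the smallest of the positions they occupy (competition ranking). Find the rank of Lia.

2

Sorted (descending): 552, 494, 461, 451, 415, 370, 323, 323
The 2 values of 323 occupy positions 7–8 → each gets rank 7.
Lia has value 494 ms → rank 2.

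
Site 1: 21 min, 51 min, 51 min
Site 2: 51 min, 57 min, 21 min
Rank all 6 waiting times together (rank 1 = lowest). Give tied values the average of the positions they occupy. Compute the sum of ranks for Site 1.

Sorted (ascending): 21, 21, 51, 51, 51, 57
The 2 values of 21 occupy positions 1–2 → average rank (1+2)/2 = 1.5.
The 3 values of 51 occupy positions 3–5 → average rank 4.
Site 1 values → pooled ranks: 21→1.5, 51→4, 51→4
Rank sum = 1.5 + 4 + 4 = 9.5

9.5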